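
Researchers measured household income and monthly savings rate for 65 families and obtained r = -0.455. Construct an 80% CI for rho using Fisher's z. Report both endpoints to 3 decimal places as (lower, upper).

(-0.574, -0.317)

z_r = atanh(-0.455) = -0.490988;  SE = 1/√(n−3) = 1/√62 = 0.127000
z-limits: -0.490988 ± 1.282·0.127000 = -0.490988 ± 0.162814 = [-0.653802, -0.328174]
ρ-limits: (tanh -0.653802, tanh -0.328174) = (-0.574, -0.317)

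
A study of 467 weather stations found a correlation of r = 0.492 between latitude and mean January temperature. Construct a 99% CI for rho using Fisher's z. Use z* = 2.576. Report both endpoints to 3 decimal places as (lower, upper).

(0.396, 0.577)

z_r = atanh(0.492) = 0.538696;  SE = 1/√(n−3) = 1/√464 = 0.046424
z-limits: 0.538696 ± 2.576·0.046424 = 0.538696 ± 0.119588 = [0.419108, 0.658284]
ρ-limits: (tanh 0.419108, tanh 0.658284) = (0.396, 0.577)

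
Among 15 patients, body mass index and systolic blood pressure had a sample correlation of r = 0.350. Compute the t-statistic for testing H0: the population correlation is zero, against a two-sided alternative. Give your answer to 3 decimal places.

1 − r² = 1 − 0.122500 = 0.877500;  √(1−r²) = 0.936750
√(n−2) = √13 = 3.605551
t = r·√(n−2)/√(1−r²) = 0.350 · 3.605551 / 0.936750 = 1.347

1.347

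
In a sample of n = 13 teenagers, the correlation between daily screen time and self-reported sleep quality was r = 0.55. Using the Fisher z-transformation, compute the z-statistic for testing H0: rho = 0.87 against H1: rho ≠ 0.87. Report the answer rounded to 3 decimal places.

Fisher z: atanh(0.55) = 0.618381, atanh(0.87) = 1.333080
z = (z_r − z_0)·√(n−3) = (0.618381 − 1.333080)·√10 = -0.714699 · 3.162278 = -2.260

-2.260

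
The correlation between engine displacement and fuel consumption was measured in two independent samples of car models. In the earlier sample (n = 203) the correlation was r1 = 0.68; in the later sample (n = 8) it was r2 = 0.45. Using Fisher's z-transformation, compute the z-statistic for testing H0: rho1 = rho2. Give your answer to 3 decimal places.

0.761

z1 = atanh(0.68) = 0.829114,  z2 = atanh(0.45) = 0.484700
SE = √(1/(n1−3) + 1/(n2−3)) = √(1/200 + 1/5) = √(0.0050000 + 0.2000000) = √0.2050000 = 0.452769
z = (z1 − z2)/SE = (0.829114 − 0.484700) / 0.452769 = 0.344414 / 0.452769 = 0.761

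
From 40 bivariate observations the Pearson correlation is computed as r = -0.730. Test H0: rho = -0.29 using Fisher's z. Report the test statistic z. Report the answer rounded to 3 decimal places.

-3.833

Fisher z: atanh(-0.730) = -0.928727, atanh(-0.29) = -0.298566
z = (z_r − z_0)·√(n−3) = (-0.928727 − (-0.298566))·√37 = -0.630161 · 6.082763 = -3.833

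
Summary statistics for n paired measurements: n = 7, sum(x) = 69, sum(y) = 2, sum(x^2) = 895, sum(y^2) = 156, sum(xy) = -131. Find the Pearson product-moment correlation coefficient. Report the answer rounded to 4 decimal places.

-0.8247

Numerator: nΣxy − (Σx)(Σy) = 7·(-131) − (69)(2) = -1055
Denominator: √[(nΣx²−(Σx)²)(nΣy²−(Σy)²)]
  nΣx²−(Σx)² = 7·895 − 4761 = 1504;  nΣy²−(Σy)² = 7·156 − 4 = 1088
  √(1504·1088) = √1636352 = 1279.1997
r = -1055 / 1279.1997 = -0.8247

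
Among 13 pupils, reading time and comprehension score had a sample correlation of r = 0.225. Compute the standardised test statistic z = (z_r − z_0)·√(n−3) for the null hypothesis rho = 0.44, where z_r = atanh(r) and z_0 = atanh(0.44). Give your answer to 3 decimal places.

-0.769

Fisher z: atanh(0.225) = 0.228917, atanh(0.44) = 0.472231
z = (z_r − z_0)·√(n−3) = (0.228917 − 0.472231)·√10 = -0.243314 · 3.162278 = -0.769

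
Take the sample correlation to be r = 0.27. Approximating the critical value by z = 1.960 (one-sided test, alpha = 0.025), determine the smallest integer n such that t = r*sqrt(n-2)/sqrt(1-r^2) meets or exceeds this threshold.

51

Need r·√(n−2)/√(1−r²) ≥ 1.960
√(n−2) ≥ 1.960·√(1−0.0729) / 0.27 = 1.960·0.962860 / 0.27 = 6.9897
n−2 ≥ 48.8559  ⇒  n ≥ 50.8559
Smallest integer n = 51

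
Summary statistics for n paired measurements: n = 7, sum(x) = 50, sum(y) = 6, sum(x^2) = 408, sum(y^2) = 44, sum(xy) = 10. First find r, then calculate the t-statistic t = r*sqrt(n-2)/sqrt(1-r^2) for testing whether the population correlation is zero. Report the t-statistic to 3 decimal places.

Numerator: nΣxy − (Σx)(Σy) = 7·10 − (50)(6) = -230
Denominator: √[(nΣx²−(Σx)²)(nΣy²−(Σy)²)]
  nΣx²−(Σx)² = 7·408 − 2500 = 356;  nΣy²−(Σy)² = 7·44 − 36 = 272
  √(356·272) = √96832 = 311.1784
r = -230 / 311.1784 = -0.7391
t = r·√(n−2)/√(1−r²) = -0.7391·√5 / √(1−0.546269) = -1.652678 / 0.673596 = -2.454

-2.454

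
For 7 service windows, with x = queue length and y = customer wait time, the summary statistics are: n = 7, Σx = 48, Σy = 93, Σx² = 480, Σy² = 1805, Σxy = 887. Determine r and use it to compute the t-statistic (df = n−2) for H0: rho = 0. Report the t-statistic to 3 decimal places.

Numerator: nΣxy − (Σx)(Σy) = 7·887 − (48)(93) = 1745
Denominator: √[(nΣx²−(Σx)²)(nΣy²−(Σy)²)]
  nΣx²−(Σx)² = 7·480 − 2304 = 1056;  nΣy²−(Σy)² = 7·1805 − 8649 = 3986
  √(1056·3986) = √4209216 = 2051.6374
r = 1745 / 2051.6374 = 0.8505
t = r·√(n−2)/√(1−r²) = 0.8505·√5 / √(1−0.723350) = 1.901776 / 0.525975 = 3.616

3.616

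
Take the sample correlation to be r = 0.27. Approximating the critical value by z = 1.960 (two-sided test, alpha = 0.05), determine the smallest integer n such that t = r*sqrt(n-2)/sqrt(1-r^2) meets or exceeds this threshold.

r√(n−2)/√(1−r²) ≥ 1.960  ⇔  n−2 ≥ (1.960)²·(1−r²)/r²
(1−r²)/r² = (1−0.0729)/0.0729 = 12.7174
n ≥ 2 + 3.8416·12.7174 = 2 + 48.8552 = 50.8552
⌈50.8552⌉ = 51

51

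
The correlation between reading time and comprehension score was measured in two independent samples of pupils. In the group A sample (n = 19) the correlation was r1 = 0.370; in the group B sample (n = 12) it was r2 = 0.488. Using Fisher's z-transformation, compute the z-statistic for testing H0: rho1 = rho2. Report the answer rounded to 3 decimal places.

-0.348

z1 = atanh(0.370) = 0.388423,  z2 = atanh(0.488) = 0.533432
SE = √(1/(n1−3) + 1/(n2−3)) = √(1/16 + 1/9) = √(0.0625000 + 0.1111111) = √0.1736111 = 0.416667
z = (z1 − z2)/SE = (0.388423 − 0.533432) / 0.416667 = -0.145009 / 0.416667 = -0.348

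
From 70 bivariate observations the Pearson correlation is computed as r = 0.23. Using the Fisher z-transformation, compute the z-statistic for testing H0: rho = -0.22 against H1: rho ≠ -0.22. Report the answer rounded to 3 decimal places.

z_r = atanh(0.23) = 0.234189,  z_0 = atanh(-0.22) = -0.223656
SE = 1/√(n−3) = 1/√67 = 0.122169
z = (z_r − z_0)/SE = (0.234189 − (-0.223656)) / 0.122169 = 0.457845 / 0.122169 = 3.748

3.748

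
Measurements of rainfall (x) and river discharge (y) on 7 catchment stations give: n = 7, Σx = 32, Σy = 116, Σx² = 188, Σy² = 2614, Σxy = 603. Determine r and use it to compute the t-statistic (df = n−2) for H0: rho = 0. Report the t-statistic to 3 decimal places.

1.059

Numerator: nΣxy − (Σx)(Σy) = 7·603 − (32)(116) = 509
Denominator: √[(nΣx²−(Σx)²)(nΣy²−(Σy)²)]
  nΣx²−(Σx)² = 7·188 − 1024 = 292;  nΣy²−(Σy)² = 7·2614 − 13456 = 4842
  √(292·4842) = √1413864 = 1189.0601
r = 509 / 1189.0601 = 0.4281
t = r·√(n−2)/√(1−r²) = 0.4281·√5 / √(1−0.183270) = 0.957261 / 0.903731 = 1.059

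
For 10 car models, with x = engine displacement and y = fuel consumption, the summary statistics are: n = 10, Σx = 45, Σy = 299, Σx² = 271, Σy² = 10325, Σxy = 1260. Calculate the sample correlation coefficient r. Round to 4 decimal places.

Numerator: nΣxy − (Σx)(Σy) = 10·1260 − (45)(299) = -855
Denominator: √[(nΣx²−(Σx)²)(nΣy²−(Σy)²)]
  nΣx²−(Σx)² = 10·271 − 2025 = 685;  nΣy²−(Σy)² = 10·10325 − 89401 = 13849
  √(685·13849) = √9486565 = 3080.0268
r = -855 / 3080.0268 = -0.2776

-0.2776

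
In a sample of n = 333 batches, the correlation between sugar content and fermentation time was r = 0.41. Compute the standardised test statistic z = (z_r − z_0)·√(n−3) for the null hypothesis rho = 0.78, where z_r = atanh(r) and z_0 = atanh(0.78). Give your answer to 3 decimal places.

Fisher z: atanh(0.41) = 0.435611, atanh(0.78) = 1.045371
z = (z_r − z_0)·√(n−3) = (0.435611 − 1.045371)·√330 = -0.609760 · 18.165902 = -11.077

-11.077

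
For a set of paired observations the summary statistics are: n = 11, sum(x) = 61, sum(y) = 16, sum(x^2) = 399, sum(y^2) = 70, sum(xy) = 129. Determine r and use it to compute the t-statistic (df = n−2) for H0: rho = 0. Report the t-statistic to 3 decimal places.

Numerator: nΣxy − (Σx)(Σy) = 11·129 − (61)(16) = 443
Denominator: √[(nΣx²−(Σx)²)(nΣy²−(Σy)²)]
  nΣx²−(Σx)² = 11·399 − 3721 = 668;  nΣy²−(Σy)² = 11·70 − 256 = 514
  √(668·514) = √343352 = 585.9625
r = 443 / 585.9625 = 0.7560
t = r·√(n−2)/√(1−r²) = 0.7560·√9 / √(1−0.571536) = 2.268000 / 0.654572 = 3.465

3.465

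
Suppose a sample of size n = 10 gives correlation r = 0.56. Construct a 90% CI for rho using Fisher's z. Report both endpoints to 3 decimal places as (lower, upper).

Fisher z: z_r = atanh(r) = ½·ln((1+0.56)/(1−0.56)) = 0.632833
SE(z) = 1/√(n−3) = 1/√7 = 0.377964
90% ⇒ z* = 1.645; margin = 1.645·0.377964 = 0.621751
CI on z-scale: (0.011082, 1.254584)
Back-transform: tanh(0.011082) = 0.011082, tanh(1.254584) = 0.849564

(0.011, 0.850)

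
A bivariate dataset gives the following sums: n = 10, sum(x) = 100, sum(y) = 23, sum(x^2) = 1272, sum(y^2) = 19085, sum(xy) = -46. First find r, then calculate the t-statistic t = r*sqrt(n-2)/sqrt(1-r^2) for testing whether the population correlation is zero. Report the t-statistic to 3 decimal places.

Numerator: nΣxy − (Σx)(Σy) = 10·(-46) − (100)(23) = -2760
Denominator: √[(nΣx²−(Σx)²)(nΣy²−(Σy)²)]
  nΣx²−(Σx)² = 10·1272 − 10000 = 2720;  nΣy²−(Σy)² = 10·19085 − 529 = 190321
  √(2720·190321) = √517673120 = 22752.4311
r = -2760 / 22752.4311 = -0.1213
t = r·√(n−2)/√(1−r²) = -0.1213·√8 / √(1−0.014714) = -0.343088 / 0.992616 = -0.346

-0.346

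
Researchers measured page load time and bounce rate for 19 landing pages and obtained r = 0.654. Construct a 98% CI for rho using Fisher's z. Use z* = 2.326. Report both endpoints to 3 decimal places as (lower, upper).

z_r = atanh(0.654) = 0.782257;  SE = 1/√(n−3) = 1/√16 = 0.250000
z-limits: 0.782257 ± 2.326·0.250000 = 0.782257 ± 0.581500 = [0.200757, 1.363757]
ρ-limits: (tanh 0.200757, tanh 1.363757) = (0.198, 0.877)

(0.198, 0.877)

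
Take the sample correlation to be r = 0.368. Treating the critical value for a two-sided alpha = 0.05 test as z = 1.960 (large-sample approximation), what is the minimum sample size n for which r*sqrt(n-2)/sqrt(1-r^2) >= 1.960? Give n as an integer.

27

r√(n−2)/√(1−r²) ≥ 1.960  ⇔  n−2 ≥ (1.960)²·(1−r²)/r²
(1−r²)/r² = (1−0.135424)/0.135424 = 6.3842
n ≥ 2 + 3.8416·6.3842 = 2 + 24.5255 = 26.5255
⌈26.5255⌉ = 27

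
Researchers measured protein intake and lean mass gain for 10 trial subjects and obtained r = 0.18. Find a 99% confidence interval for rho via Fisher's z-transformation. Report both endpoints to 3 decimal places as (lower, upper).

(-0.659, 0.820)

z_r = atanh(0.18) = 0.181983;  SE = 1/√(n−3) = 1/√7 = 0.377964
z-limits: 0.181983 ± 2.576·0.377964 = 0.181983 ± 0.973635 = [-0.791652, 1.155618]
ρ-limits: (tanh -0.791652, tanh 1.155618) = (-0.659, 0.820)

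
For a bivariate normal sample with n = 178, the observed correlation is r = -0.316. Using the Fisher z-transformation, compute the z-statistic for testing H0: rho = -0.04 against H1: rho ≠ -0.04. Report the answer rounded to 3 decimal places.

-3.799

z_r = atanh(-0.316) = -0.327197,  z_0 = atanh(-0.04) = -0.040021
SE = 1/√(n−3) = 1/√175 = 0.075593
z = (z_r − z_0)/SE = (-0.327197 − (-0.040021)) / 0.075593 = -0.287176 / 0.075593 = -3.799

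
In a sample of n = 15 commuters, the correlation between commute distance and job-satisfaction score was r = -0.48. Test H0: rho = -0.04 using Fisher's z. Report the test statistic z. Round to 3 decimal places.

-1.673

z_r = atanh(-0.48) = -0.522984,  z_0 = atanh(-0.04) = -0.040021
SE = 1/√(n−3) = 1/√12 = 0.288675
z = (z_r − z_0)/SE = (-0.522984 − (-0.040021)) / 0.288675 = -0.482963 / 0.288675 = -1.673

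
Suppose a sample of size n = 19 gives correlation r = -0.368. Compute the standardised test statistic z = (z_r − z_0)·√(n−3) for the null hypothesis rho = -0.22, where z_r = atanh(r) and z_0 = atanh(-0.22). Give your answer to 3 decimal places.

-0.650

Fisher z: atanh(-0.368) = -0.386108, atanh(-0.22) = -0.223656
z = (z_r − z_0)·√(n−3) = (-0.386108 − (-0.223656))·√16 = -0.162452 · 4.000000 = -0.650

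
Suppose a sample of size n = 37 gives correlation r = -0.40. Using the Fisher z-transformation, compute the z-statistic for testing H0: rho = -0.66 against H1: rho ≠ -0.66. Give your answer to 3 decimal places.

2.153

z_r = atanh(-0.40) = -0.423649,  z_0 = atanh(-0.66) = -0.792814
SE = 1/√(n−3) = 1/√34 = 0.171499
z = (z_r − z_0)/SE = (-0.423649 − (-0.792814)) / 0.171499 = 0.369165 / 0.171499 = 2.153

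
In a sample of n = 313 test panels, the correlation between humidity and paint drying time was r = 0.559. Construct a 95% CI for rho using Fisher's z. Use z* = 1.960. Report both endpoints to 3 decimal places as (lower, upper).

Fisher z: z_r = atanh(r) = ½·ln((1+0.559)/(1−0.559)) = 0.631377
SE(z) = 1/√(n−3) = 1/√310 = 0.056796
95% ⇒ z* = 1.960; margin = 1.960·0.056796 = 0.111320
CI on z-scale: (0.520057, 0.742697)
Back-transform: tanh(0.520057) = 0.477744, tanh(0.742697) = 0.630772

(0.478, 0.631)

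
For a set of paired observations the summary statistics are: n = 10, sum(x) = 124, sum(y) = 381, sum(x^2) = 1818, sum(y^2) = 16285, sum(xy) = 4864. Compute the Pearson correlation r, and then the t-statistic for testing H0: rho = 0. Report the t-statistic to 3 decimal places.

Numerator: nΣxy − (Σx)(Σy) = 10·4864 − (124)(381) = 1396
Denominator: √[(nΣx²−(Σx)²)(nΣy²−(Σy)²)]
  nΣx²−(Σx)² = 10·1818 − 15376 = 2804;  nΣy²−(Σy)² = 10·16285 − 145161 = 17689
  √(2804·17689) = √49599956 = 7042.7236
r = 1396 / 7042.7236 = 0.1982
t = r·√(n−2)/√(1−r²) = 0.1982·√8 / √(1−0.039283) = 0.560594 / 0.980162 = 0.572

0.572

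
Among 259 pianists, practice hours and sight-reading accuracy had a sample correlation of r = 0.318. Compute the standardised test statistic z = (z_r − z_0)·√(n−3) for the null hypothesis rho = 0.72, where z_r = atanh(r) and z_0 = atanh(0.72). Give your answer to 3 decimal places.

Fisher z: atanh(0.318) = 0.329421, atanh(0.72) = 0.907645
z = (z_r − z_0)·√(n−3) = (0.329421 − 0.907645)·√256 = -0.578224 · 16.000000 = -9.252

-9.252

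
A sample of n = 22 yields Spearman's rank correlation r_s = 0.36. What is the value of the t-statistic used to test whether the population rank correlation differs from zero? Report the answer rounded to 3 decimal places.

1 − r_s² = 1 − 0.1296 = 0.8704;  √(1−r_s²) = 0.932952
√(n−2) = √20 = 4.472136
t = r_s·√(n−2)/√(1−r_s²) = 0.36 · 4.472136 / 0.932952 = 1.726

1.726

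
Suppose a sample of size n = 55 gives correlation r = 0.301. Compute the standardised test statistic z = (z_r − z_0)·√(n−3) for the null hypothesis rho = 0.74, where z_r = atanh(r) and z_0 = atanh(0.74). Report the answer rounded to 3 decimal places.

z_r = atanh(0.301) = 0.310619,  z_0 = atanh(0.74) = 0.950479
SE = 1/√(n−3) = 1/√52 = 0.138675
z = (z_r − z_0)/SE = (0.310619 − 0.950479) / 0.138675 = -0.639860 / 0.138675 = -4.614

-4.614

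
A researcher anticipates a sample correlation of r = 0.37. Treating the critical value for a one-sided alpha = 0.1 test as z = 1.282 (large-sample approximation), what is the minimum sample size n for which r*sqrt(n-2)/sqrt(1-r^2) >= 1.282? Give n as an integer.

Need r·√(n−2)/√(1−r²) ≥ 1.282
√(n−2) ≥ 1.282·√(1−0.1369) / 0.37 = 1.282·0.929032 / 0.37 = 3.2190
n−2 ≥ 10.3620  ⇒  n ≥ 12.3620
Smallest integer n = 13

13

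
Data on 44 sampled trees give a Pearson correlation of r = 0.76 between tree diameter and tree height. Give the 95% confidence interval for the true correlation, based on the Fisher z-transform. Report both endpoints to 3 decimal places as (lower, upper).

Fisher z: z_r = atanh(r) = ½·ln((1+0.76)/(1−0.76)) = 0.996215
SE(z) = 1/√(n−3) = 1/√41 = 0.156174
95% ⇒ z* = 1.960; margin = 1.960·0.156174 = 0.306101
CI on z-scale: (0.690114, 1.302316)
Back-transform: tanh(0.690114) = 0.598055, tanh(1.302316) = 0.862318

(0.598, 0.862)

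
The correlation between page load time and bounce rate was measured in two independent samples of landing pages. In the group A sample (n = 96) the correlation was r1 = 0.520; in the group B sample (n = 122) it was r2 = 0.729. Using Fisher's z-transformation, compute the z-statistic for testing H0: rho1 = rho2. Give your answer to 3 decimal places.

Fisher z-transforms: z1 = atanh(0.520) = 0.576340, z2 = atanh(0.729) = 0.926590; difference d = -0.350250
Var(d) = 1/93 + 1/119 = 0.0107527 + 0.0084034 = 0.0191561
z = d/√Var(d) = -0.350250 / √0.0191561 = -0.350250 / 0.138406 = -2.531

-2.531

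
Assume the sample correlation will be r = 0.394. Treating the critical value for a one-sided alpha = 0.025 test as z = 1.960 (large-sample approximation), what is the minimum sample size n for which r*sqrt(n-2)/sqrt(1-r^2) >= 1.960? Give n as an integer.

Need r·√(n−2)/√(1−r²) ≥ 1.960
√(n−2) ≥ 1.960·√(1−0.155236) / 0.394 = 1.960·0.919110 / 0.394 = 4.5722
n−2 ≥ 20.9050  ⇒  n ≥ 22.9050
Smallest integer n = 23

23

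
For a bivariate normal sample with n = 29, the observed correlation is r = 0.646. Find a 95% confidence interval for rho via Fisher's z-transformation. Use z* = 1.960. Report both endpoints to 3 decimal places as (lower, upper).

z_r = atanh(0.646) = 0.768403;  SE = 1/√(n−3) = 1/√26 = 0.196116
z-limits: 0.768403 ± 1.960·0.196116 = 0.768403 ± 0.384387 = [0.384016, 1.152790]
ρ-limits: (tanh 0.384016, tanh 1.152790) = (0.366, 0.819)

(0.366, 0.819)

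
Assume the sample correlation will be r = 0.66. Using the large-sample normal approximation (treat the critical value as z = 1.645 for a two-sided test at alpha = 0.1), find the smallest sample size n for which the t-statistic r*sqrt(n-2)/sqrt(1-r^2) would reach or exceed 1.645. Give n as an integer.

r√(n−2)/√(1−r²) ≥ 1.645  ⇔  n−2 ≥ (1.645)²·(1−r²)/r²
(1−r²)/r² = (1−0.4356)/0.4356 = 1.2957
n ≥ 2 + 2.706025·1.2957 = 2 + 3.5062 = 5.5062
⌈5.5062⌉ = 6

6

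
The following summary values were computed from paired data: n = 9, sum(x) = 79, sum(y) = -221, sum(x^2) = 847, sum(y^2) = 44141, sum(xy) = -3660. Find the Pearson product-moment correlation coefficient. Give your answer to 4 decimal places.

Numerator: nΣxy − (Σx)(Σy) = 9·(-3660) − (79)(-221) = -15481
Denominator: √[(nΣx²−(Σx)²)(nΣy²−(Σy)²)]
  nΣx²−(Σx)² = 9·847 − 6241 = 1382;  nΣy²−(Σy)² = 9·44141 − 48841 = 348428
  √(1382·348428) = √481527496 = 21943.7348
r = -15481 / 21943.7348 = -0.7055

-0.7055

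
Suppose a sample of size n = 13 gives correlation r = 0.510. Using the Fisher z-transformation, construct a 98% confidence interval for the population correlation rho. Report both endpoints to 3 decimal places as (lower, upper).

Fisher z: z_r = atanh(r) = ½·ln((1+0.510)/(1−0.510)) = 0.562730
SE(z) = 1/√(n−3) = 1/√10 = 0.316228
98% ⇒ z* = 2.326; margin = 2.326·0.316228 = 0.735546
CI on z-scale: (-0.172816, 1.298276)
Back-transform: tanh(-0.172816) = -0.171116, tanh(1.298276) = 0.861279

(-0.171, 0.861)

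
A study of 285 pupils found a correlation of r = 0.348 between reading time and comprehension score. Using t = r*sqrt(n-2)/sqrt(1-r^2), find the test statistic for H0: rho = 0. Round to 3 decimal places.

6.245

1 − r² = 1 − 0.121104 = 0.878896;  √(1−r²) = 0.937495
√(n−2) = √283 = 16.822604
t = r·√(n−2)/√(1−r²) = 0.348 · 16.822604 / 0.937495 = 6.245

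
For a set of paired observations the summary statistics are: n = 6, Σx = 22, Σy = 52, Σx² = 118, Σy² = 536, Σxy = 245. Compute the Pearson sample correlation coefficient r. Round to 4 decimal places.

S_xy = nΣxy − ΣxΣy = 6·245 − 22·52 = 1470 − 1144 = 326
S_xx = nΣx² − (Σx)² = 6·118 − 22² = 708 − 484 = 224
S_yy = nΣy² − (Σy)² = 6·536 − 52² = 3216 − 2704 = 512
r = S_xy / √(S_xx·S_yy) = 326 / √(224·512) = 326 / √114688 = 326 / 338.6562 = 0.9626

0.9626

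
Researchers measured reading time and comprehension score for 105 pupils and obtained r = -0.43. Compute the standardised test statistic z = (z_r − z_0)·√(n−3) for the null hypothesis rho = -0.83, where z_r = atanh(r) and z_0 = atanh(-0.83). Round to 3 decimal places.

Fisher z: atanh(-0.43) = -0.459897, atanh(-0.83) = -1.188136
z = (z_r − z_0)·√(n−3) = (-0.459897 − (-1.188136))·√102 = 0.728239 · 10.099505 = 7.355

7.355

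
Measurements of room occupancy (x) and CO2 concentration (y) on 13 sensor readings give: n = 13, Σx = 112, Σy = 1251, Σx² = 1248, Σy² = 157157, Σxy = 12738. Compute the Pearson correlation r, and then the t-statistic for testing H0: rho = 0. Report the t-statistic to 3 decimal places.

2.537

Numerator: nΣxy − (Σx)(Σy) = 13·12738 − (112)(1251) = 25482
Denominator: √[(nΣx²−(Σx)²)(nΣy²−(Σy)²)]
  nΣx²−(Σx)² = 13·1248 − 12544 = 3680;  nΣy²−(Σy)² = 13·157157 − 1565001 = 478040
  √(3680·478040) = √1759187200 = 41942.6656
r = 25482 / 41942.6656 = 0.6075
t = r·√(n−2)/√(1−r²) = 0.6075·√11 / √(1−0.369056) = 2.014850 / 0.794320 = 2.537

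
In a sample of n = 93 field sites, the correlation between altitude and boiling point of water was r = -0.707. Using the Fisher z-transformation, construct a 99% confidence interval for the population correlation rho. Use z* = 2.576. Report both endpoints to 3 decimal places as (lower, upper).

Fisher z: z_r = atanh(r) = ½·ln((1+(-0.707))/(1−(-0.707))) = -0.881160
SE(z) = 1/√(n−3) = 1/√90 = 0.105409
99% ⇒ z* = 2.576; margin = 2.576·0.105409 = 0.271534
CI on z-scale: (-1.152694, -0.609626)
Back-transform: tanh(-1.152694) = -0.818645, tanh(-0.609626) = -0.543864

(-0.819, -0.544)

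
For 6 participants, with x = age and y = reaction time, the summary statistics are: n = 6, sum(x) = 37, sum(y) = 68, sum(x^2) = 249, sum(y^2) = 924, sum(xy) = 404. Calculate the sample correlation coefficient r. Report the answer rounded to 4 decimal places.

-0.2713

S_xy = nΣxy − ΣxΣy = 6·404 − 37·68 = 2424 − 2516 = -92
S_xx = nΣx² − (Σx)² = 6·249 − 37² = 1494 − 1369 = 125
S_yy = nΣy² − (Σy)² = 6·924 − 68² = 5544 − 4624 = 920
r = S_xy / √(S_xx·S_yy) = -92 / √(125·920) = -92 / √115000 = -92 / 339.1165 = -0.2713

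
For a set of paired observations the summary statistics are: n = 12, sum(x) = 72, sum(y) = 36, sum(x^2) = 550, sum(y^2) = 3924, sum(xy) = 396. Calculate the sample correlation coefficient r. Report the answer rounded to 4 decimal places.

S_xy = nΣxy − ΣxΣy = 12·396 − 72·36 = 4752 − 2592 = 2160
S_xx = nΣx² − (Σx)² = 12·550 − 72² = 6600 − 5184 = 1416
S_yy = nΣy² − (Σy)² = 12·3924 − 36² = 47088 − 1296 = 45792
r = S_xy / √(S_xx·S_yy) = 2160 / √(1416·45792) = 2160 / √64841472 = 2160 / 8052.4203 = 0.2682

0.2682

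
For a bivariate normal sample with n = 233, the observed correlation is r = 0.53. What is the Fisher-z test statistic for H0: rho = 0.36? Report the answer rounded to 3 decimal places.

3.234

Fisher z: atanh(0.53) = 0.590145, atanh(0.36) = 0.376886
z = (z_r − z_0)·√(n−3) = (0.590145 − 0.376886)·√230 = 0.213259 · 15.165751 = 3.234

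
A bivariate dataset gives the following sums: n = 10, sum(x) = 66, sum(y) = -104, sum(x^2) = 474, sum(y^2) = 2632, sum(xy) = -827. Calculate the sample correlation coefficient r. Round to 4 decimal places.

Numerator: nΣxy − (Σx)(Σy) = 10·(-827) − (66)(-104) = -1406
Denominator: √[(nΣx²−(Σx)²)(nΣy²−(Σy)²)]
  nΣx²−(Σx)² = 10·474 − 4356 = 384;  nΣy²−(Σy)² = 10·2632 − 10816 = 15504
  √(384·15504) = √5953536 = 2439.9869
r = -1406 / 2439.9869 = -0.5762

-0.5762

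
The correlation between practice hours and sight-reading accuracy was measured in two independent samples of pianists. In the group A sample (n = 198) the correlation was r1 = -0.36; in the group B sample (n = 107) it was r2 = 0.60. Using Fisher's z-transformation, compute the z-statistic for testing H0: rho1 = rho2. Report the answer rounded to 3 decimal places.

-8.812

Fisher z-transforms: z1 = atanh(-0.36) = -0.376886, z2 = atanh(0.60) = 0.693147; difference d = -1.070033
Var(d) = 1/195 + 1/104 = 0.0051282 + 0.0096154 = 0.0147436
z = d/√Var(d) = -1.070033 / √0.0147436 = -1.070033 / 0.121423 = -8.812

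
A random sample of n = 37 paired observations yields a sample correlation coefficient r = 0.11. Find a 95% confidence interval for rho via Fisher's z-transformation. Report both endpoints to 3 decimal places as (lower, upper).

z_r = atanh(0.11) = 0.110447;  SE = 1/√(n−3) = 1/√34 = 0.171499
z-limits: 0.110447 ± 1.960·0.171499 = 0.110447 ± 0.336138 = [-0.225691, 0.446585]
ρ-limits: (tanh -0.225691, tanh 0.446585) = (-0.222, 0.419)

(-0.222, 0.419)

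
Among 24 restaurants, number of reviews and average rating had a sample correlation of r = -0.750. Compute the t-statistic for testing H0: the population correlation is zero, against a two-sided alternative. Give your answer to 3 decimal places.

-5.318

1 − r² = 1 − 0.562500 = 0.437500;  √(1−r²) = 0.661438
√(n−2) = √22 = 4.690416
t = r·√(n−2)/√(1−r²) = -0.750 · 4.690416 / 0.661438 = -5.318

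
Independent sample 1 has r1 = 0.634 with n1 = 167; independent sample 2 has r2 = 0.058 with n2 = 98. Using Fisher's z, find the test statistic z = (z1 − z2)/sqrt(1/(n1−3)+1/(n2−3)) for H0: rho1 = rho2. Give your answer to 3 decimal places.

z1 = atanh(0.634) = 0.748076,  z2 = atanh(0.058) = 0.058065
SE = √(1/(n1−3) + 1/(n2−3)) = √(1/164 + 1/95) = √(0.0060976 + 0.0105263) = √0.0166239 = 0.128934
z = (z1 − z2)/SE = (0.748076 − 0.058065) / 0.128934 = 0.690011 / 0.128934 = 5.352

5.352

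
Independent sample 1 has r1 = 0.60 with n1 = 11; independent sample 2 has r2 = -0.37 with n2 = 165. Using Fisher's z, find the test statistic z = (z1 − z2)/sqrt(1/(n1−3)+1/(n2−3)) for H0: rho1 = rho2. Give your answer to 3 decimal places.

Fisher z-transforms: z1 = atanh(0.60) = 0.693147, z2 = atanh(-0.37) = -0.388423; difference d = 1.081570
Var(d) = 1/8 + 1/162 = 0.1250000 + 0.0061728 = 0.1311728
z = d/√Var(d) = 1.081570 / √0.1311728 = 1.081570 / 0.362178 = 2.986

2.986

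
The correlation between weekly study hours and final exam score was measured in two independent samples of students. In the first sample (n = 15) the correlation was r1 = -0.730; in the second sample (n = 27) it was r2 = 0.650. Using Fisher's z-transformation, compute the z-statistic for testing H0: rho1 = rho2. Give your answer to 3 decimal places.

z1 = atanh(-0.730) = -0.928727,  z2 = atanh(0.650) = 0.775299
SE = √(1/(n1−3) + 1/(n2−3)) = √(1/12 + 1/24) = √(0.0833333 + 0.0416667) = √0.1250000 = 0.353553
z = (z1 − z2)/SE = (-0.928727 − 0.775299) / 0.353553 = -1.704026 / 0.353553 = -4.820

-4.820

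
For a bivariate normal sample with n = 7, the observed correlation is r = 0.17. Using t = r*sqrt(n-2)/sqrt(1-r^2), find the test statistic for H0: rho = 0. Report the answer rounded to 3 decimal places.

t = r·√(n−2) / √(1−r²) with r = 0.17, n = 7
  = 0.17·√5 / √(1 − 0.0289)
  = 0.17·2.236068 / 0.985444
  = 0.380132 / 0.985444 = 0.386

0.386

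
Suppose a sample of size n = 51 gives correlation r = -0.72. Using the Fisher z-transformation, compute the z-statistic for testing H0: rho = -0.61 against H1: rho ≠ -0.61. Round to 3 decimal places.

Fisher z: atanh(-0.72) = -0.907645, atanh(-0.61) = -0.708921
z = (z_r − z_0)·√(n−3) = (-0.907645 − (-0.708921))·√48 = -0.198724 · 6.928203 = -1.377

-1.377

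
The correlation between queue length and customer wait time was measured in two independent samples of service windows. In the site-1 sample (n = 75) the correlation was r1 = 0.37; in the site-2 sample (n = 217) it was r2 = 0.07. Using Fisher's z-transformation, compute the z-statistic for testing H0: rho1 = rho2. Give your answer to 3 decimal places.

2.336

z1 = atanh(0.37) = 0.388423,  z2 = atanh(0.07) = 0.070115
SE = √(1/(n1−3) + 1/(n2−3)) = √(1/72 + 1/214) = √(0.0138889 + 0.0046729) = √0.0185618 = 0.136242
z = (z1 − z2)/SE = (0.388423 − 0.070115) / 0.136242 = 0.318308 / 0.136242 = 2.336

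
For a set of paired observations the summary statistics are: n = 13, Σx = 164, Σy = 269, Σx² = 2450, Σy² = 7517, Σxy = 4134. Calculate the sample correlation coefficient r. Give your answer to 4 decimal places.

0.8588

S_xy = nΣxy − ΣxΣy = 13·4134 − 164·269 = 53742 − 44116 = 9626
S_xx = nΣx² − (Σx)² = 13·2450 − 164² = 31850 − 26896 = 4954
S_yy = nΣy² − (Σy)² = 13·7517 − 269² = 97721 − 72361 = 25360
r = S_xy / √(S_xx·S_yy) = 9626 / √(4954·25360) = 9626 / √125633440 = 9626 / 11208.6324 = 0.8588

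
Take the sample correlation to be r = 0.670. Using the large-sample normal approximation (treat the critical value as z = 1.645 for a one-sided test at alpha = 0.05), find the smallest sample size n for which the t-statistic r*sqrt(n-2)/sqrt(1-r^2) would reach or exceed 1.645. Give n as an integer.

Need r·√(n−2)/√(1−r²) ≥ 1.645
√(n−2) ≥ 1.645·√(1−0.448900) / 0.670 = 1.645·0.742361 / 0.670 = 1.8227
n−2 ≥ 3.3222  ⇒  n ≥ 5.3222
Smallest integer n = 6

6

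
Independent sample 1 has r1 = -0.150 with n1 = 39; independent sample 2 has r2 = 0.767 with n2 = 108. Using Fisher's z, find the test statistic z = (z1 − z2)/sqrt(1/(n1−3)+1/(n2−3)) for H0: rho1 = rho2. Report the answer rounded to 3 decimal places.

Fisher z-transforms: z1 = atanh(-0.150) = -0.151140, z2 = atanh(0.767) = 1.013000; difference d = -1.164140
Var(d) = 1/36 + 1/105 = 0.0277778 + 0.0095238 = 0.0373016
z = d/√Var(d) = -1.164140 / √0.0373016 = -1.164140 / 0.193136 = -6.028

-6.028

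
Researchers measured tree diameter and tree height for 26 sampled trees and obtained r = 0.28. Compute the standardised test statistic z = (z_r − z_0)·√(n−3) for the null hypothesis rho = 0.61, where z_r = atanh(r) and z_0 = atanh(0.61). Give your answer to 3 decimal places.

Fisher z: atanh(0.28) = 0.287682, atanh(0.61) = 0.708921
z = (z_r − z_0)·√(n−3) = (0.287682 − 0.708921)·√23 = -0.421239 · 4.795832 = -2.020

-2.020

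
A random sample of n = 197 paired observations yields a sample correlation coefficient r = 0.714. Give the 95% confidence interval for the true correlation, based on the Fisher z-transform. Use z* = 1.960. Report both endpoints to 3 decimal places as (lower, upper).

(0.638, 0.776)

Fisher z: z_r = atanh(r) = ½·ln((1+0.714)/(1−0.714)) = 0.895297
SE(z) = 1/√(n−3) = 1/√194 = 0.071796
95% ⇒ z* = 1.960; margin = 1.960·0.071796 = 0.140720
CI on z-scale: (0.754577, 1.036017)
Back-transform: tanh(0.754577) = 0.637872, tanh(1.036017) = 0.776310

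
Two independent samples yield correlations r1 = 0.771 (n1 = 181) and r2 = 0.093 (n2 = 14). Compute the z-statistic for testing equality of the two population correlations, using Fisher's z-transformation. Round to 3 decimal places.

2.992

Fisher z-transforms: z1 = atanh(0.771) = 1.022789, z2 = atanh(0.093) = 0.093270; difference d = 0.929519
Var(d) = 1/178 + 1/11 = 0.0056180 + 0.0909091 = 0.0965271
z = d/√Var(d) = 0.929519 / √0.0965271 = 0.929519 / 0.310688 = 2.992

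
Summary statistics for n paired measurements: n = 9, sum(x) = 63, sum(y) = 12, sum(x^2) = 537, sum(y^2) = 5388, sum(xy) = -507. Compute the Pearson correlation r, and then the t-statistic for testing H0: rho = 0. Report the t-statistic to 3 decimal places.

-3.833

Numerator: nΣxy − (Σx)(Σy) = 9·(-507) − (63)(12) = -5319
Denominator: √[(nΣx²−(Σx)²)(nΣy²−(Σy)²)]
  nΣx²−(Σx)² = 9·537 − 3969 = 864;  nΣy²−(Σy)² = 9·5388 − 144 = 48348
  √(864·48348) = √41772672 = 6463.1782
r = -5319 / 6463.1782 = -0.8230
t = r·√(n−2)/√(1−r²) = -0.8230·√7 / √(1−0.677329) = -2.177453 / 0.568041 = -3.833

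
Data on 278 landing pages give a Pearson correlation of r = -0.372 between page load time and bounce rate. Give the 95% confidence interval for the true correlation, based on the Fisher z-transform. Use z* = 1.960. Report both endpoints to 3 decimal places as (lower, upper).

(-0.469, -0.266)

z_r = atanh(-0.372) = -0.390742;  SE = 1/√(n−3) = 1/√275 = 0.060302
z-limits: -0.390742 ± 1.960·0.060302 = -0.390742 ± 0.118192 = [-0.508934, -0.272550]
ρ-limits: (tanh -0.508934, tanh -0.272550) = (-0.469, -0.266)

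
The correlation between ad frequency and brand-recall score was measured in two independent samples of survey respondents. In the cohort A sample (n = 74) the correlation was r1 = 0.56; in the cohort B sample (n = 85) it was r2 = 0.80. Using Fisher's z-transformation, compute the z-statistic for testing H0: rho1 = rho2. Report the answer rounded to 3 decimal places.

-2.873

Fisher z-transforms: z1 = atanh(0.56) = 0.632833, z2 = atanh(0.80) = 1.098612; difference d = -0.465779
Var(d) = 1/71 + 1/82 = 0.0140845 + 0.0121951 = 0.0262796
z = d/√Var(d) = -0.465779 / √0.0262796 = -0.465779 / 0.162110 = -2.873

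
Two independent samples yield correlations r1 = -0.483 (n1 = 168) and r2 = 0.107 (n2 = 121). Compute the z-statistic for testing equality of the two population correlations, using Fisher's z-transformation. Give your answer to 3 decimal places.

-5.261

Fisher z-transforms: z1 = atanh(-0.483) = -0.526890, z2 = atanh(0.107) = 0.107411; difference d = -0.634301
Var(d) = 1/165 + 1/118 = 0.0060606 + 0.0084746 = 0.0145352
z = d/√Var(d) = -0.634301 / √0.0145352 = -0.634301 / 0.120562 = -5.261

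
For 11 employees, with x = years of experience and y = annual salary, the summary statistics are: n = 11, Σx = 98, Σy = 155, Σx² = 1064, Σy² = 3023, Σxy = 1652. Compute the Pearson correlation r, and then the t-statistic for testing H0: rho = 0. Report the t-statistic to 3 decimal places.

2.763

S_xy = nΣxy − ΣxΣy = 11·1652 − 98·155 = 18172 − 15190 = 2982
S_xx = nΣx² − (Σx)² = 11·1064 − 98² = 11704 − 9604 = 2100
S_yy = nΣy² − (Σy)² = 11·3023 − 155² = 33253 − 24025 = 9228
r = S_xy / √(S_xx·S_yy) = 2982 / √(2100·9228) = 2982 / √19378800 = 2982 / 4402.1358 = 0.6774
t = r·√(n−2)/√(1−r²) = 0.6774·√9 / √(1−0.458871) = 2.032200 / 0.735615 = 2.763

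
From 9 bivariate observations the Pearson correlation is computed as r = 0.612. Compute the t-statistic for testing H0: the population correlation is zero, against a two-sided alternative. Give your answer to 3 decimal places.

2.047

t = r·√(n−2) / √(1−r²) with r = 0.612, n = 9
  = 0.612·√7 / √(1 − 0.374544)
  = 0.612·2.645751 / 0.790858
  = 1.619200 / 0.790858 = 2.047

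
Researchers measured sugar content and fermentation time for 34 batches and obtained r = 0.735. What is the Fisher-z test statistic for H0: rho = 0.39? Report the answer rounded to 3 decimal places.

z_r = atanh(0.735) = 0.939516,  z_0 = atanh(0.39) = 0.411800
SE = 1/√(n−3) = 1/√31 = 0.179605
z = (z_r − z_0)/SE = (0.939516 − 0.411800) / 0.179605 = 0.527716 / 0.179605 = 2.938

2.938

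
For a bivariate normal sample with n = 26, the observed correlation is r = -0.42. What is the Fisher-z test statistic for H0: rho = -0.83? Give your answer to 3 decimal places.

Fisher z: atanh(-0.42) = -0.447692, atanh(-0.83) = -1.188136
z = (z_r − z_0)·√(n−3) = (-0.447692 − (-1.188136))·√23 = 0.740444 · 4.795832 = 3.551

3.551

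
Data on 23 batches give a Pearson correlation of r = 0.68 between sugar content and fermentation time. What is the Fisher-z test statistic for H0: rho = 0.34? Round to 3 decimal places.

2.124

z_r = atanh(0.68) = 0.829114,  z_0 = atanh(0.34) = 0.354093
SE = 1/√(n−3) = 1/√20 = 0.223607
z = (z_r − z_0)/SE = (0.829114 − 0.354093) / 0.223607 = 0.475021 / 0.223607 = 2.124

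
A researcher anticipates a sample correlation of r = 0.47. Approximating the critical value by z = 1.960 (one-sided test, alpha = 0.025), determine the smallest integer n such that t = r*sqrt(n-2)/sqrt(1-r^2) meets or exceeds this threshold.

r√(n−2)/√(1−r²) ≥ 1.960  ⇔  n−2 ≥ (1.960)²·(1−r²)/r²
(1−r²)/r² = (1−0.2209)/0.2209 = 3.5269
n ≥ 2 + 3.8416·3.5269 = 2 + 13.5489 = 15.5489
⌈15.5489⌉ = 16

16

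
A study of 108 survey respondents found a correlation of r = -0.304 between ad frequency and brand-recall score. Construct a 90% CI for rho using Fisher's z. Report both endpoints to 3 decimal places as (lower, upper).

z_r = atanh(-0.304) = -0.313921;  SE = 1/√(n−3) = 1/√105 = 0.097590
z-limits: -0.313921 ± 1.645·0.097590 = -0.313921 ± 0.160536 = [-0.474457, -0.153385]
ρ-limits: (tanh -0.474457, tanh -0.153385) = (-0.442, -0.152)

(-0.442, -0.152)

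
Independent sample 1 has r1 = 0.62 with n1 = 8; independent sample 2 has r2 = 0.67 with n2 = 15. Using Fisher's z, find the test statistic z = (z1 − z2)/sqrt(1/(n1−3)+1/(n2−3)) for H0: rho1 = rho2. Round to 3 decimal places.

Fisher z-transforms: z1 = atanh(0.62) = 0.725005, z2 = atanh(0.67) = 0.810743; difference d = -0.085738
Var(d) = 1/5 + 1/12 = 0.2000000 + 0.0833333 = 0.2833333
z = d/√Var(d) = -0.085738 / √0.2833333 = -0.085738 / 0.532291 = -0.161

-0.161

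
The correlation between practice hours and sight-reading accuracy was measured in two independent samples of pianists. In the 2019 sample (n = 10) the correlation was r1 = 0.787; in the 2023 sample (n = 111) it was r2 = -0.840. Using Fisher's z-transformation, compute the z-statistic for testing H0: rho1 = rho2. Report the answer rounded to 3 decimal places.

Fisher z-transforms: z1 = atanh(0.787) = 1.063501, z2 = atanh(-0.840) = -1.221174; difference d = 2.284675
Var(d) = 1/7 + 1/108 = 0.1428571 + 0.0092593 = 0.1521164
z = d/√Var(d) = 2.284675 / √0.1521164 = 2.284675 / 0.390021 = 5.858

5.858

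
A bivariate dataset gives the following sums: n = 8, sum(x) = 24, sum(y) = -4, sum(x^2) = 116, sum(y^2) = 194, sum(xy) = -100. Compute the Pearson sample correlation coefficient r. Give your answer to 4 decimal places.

Numerator: nΣxy − (Σx)(Σy) = 8·(-100) − (24)(-4) = -704
Denominator: √[(nΣx²−(Σx)²)(nΣy²−(Σy)²)]
  nΣx²−(Σx)² = 8·116 − 576 = 352;  nΣy²−(Σy)² = 8·194 − 16 = 1536
  √(352·1536) = √540672 = 735.3040
r = -704 / 735.3040 = -0.9574

-0.9574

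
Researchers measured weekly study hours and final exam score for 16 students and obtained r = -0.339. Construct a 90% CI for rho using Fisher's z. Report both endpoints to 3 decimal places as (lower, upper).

(-0.669, 0.103)

z_r = atanh(-0.339) = -0.352962;  SE = 1/√(n−3) = 1/√13 = 0.277350
z-limits: -0.352962 ± 1.645·0.277350 = -0.352962 ± 0.456241 = [-0.809203, 0.103279]
ρ-limits: (tanh -0.809203, tanh 0.103279) = (-0.669, 0.103)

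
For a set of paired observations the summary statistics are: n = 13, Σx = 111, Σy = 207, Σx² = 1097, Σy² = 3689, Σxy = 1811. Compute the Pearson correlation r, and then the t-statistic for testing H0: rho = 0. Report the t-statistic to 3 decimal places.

0.606

S_xy = nΣxy − ΣxΣy = 13·1811 − 111·207 = 23543 − 22977 = 566
S_xx = nΣx² − (Σx)² = 13·1097 − 111² = 14261 − 12321 = 1940
S_yy = nΣy² − (Σy)² = 13·3689 − 207² = 47957 − 42849 = 5108
r = S_xy / √(S_xx·S_yy) = 566 / √(1940·5108) = 566 / √9909520 = 566 / 3147.9390 = 0.1798
t = r·√(n−2)/√(1−r²) = 0.1798·√11 / √(1−0.032328) = 0.596329 / 0.983703 = 0.606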